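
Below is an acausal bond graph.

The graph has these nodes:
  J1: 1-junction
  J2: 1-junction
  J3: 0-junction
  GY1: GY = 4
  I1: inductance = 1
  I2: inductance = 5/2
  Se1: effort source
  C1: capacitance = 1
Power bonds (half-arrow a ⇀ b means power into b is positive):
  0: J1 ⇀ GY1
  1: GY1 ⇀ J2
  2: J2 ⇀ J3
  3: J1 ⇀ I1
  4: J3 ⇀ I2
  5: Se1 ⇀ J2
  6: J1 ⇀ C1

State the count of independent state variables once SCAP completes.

bond 5 |J2  (Se1 fixes effort; stroke away)
bond 3 |I1  (I1: I, integral causality)
bond 0 |J1  (J1: bond 3 brought flow, rest push out)
bond 6 |J1  (J1 flow already set via bond 3)
bond 1 |J2  (GY1 both-in/both-out from 0)
bond 2 |J3  (closing 1-jn rule on J2)
bond 4 |I2  (J3: bond 2 brought effort, rest push out)

3  (C1, I1, I2 all integral)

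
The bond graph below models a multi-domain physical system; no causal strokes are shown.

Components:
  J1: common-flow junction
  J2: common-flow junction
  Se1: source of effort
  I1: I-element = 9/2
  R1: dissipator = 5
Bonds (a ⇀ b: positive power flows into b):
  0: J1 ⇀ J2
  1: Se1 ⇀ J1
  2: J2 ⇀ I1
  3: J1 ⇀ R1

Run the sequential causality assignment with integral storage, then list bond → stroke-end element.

b0 →J2
b1 →J1
b2 →I1
b3 →J1

#1 stroke→J1  (source Se1 imposes e)
#2 stroke→I1  (I1 outputs flow p/I1)
#0 stroke→J2  (J2: bond 2 brought flow, rest push out)
#3 stroke→J1  (J1: bond 0 brought flow, rest push out)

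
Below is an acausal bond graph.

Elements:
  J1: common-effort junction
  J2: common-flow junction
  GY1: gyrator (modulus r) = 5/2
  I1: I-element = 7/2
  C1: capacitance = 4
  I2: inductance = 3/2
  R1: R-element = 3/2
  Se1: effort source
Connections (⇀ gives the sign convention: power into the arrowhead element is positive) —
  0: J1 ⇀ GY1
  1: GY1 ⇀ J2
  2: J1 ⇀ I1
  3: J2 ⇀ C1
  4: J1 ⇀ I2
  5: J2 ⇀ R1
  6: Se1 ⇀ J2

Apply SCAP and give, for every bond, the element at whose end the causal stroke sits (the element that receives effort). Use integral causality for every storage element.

b0 →J1
b1 →J2
b2 →I1
b3 →J2
b4 →I2
b5 →R1
b6 →J2

β6 stroke→J2  (Se1: effort source, stroke at far end)
β2 stroke→I1  (I1 integral (f out))
β3 stroke→J2  (C1 outputs effort q/C1)
β4 stroke→I2  (I2: I, integral causality)
β0 stroke→J1  (only one effort-in slot at J1)
β1 stroke→J2  (GY GY1: same side as bond 0)
β5 stroke→R1  (J2 needs exactly one f-in)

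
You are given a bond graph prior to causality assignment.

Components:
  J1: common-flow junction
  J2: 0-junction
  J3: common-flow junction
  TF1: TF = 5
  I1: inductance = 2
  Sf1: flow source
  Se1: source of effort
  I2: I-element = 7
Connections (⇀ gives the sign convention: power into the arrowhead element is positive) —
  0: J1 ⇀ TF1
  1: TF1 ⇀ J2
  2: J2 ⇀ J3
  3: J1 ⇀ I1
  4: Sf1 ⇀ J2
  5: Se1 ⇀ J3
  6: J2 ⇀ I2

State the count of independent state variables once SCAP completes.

b4 stroke→Sf1  (Sf1 (Sf) sets flow on bond)
b5 stroke→J3  (Se1 fixes effort; stroke away)
b2 stroke→J2  (J3 needs exactly one f-in)
b1 stroke→TF1  (J2 effort already set via bond 2)
b6 stroke→I2  (0-jn J2 has e-setter on 2)
b0 stroke→J1  (TF TF1: opposite of bond 1)
b3 stroke→I1  (J1: last free bond brings flow in)

2  (I1, I2 all integral)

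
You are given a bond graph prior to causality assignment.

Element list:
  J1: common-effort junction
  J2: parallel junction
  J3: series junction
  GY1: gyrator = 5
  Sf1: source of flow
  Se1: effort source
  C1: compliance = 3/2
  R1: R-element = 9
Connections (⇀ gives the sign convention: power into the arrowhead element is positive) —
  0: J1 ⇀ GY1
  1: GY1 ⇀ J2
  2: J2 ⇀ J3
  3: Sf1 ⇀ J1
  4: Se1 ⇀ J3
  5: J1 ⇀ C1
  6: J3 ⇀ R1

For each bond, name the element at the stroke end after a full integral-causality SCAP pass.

b3 stroke→Sf1  (source Sf1 imposes f)
b4 stroke→J3  (source Se1 imposes e)
b5 stroke→J1  (C1: C, integral causality)
b0 stroke→GY1  (J1: bond 5 brought effort, rest push out)
b1 stroke→GY1  (GY1 both-in/both-out from 0)
b2 stroke→J2  (J2 needs exactly one e-in)
b6 stroke→J3  (J3: bond 2 brought flow, rest push out)

#0 |GY1
#1 |GY1
#2 |J2
#3 |Sf1
#4 |J3
#5 |J1
#6 |J3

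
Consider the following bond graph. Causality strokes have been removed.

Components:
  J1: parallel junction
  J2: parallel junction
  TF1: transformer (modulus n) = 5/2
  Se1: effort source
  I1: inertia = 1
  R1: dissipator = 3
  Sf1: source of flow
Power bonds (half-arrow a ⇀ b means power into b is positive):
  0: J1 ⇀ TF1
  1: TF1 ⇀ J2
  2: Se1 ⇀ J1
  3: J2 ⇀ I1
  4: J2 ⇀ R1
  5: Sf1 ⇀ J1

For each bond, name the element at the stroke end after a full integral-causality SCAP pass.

bond 2 |J1  (Se1: effort source, stroke at far end)
bond 5 |Sf1  (Sf1 (Sf) sets flow on bond)
bond 0 |TF1  (common-e at J1 fixed by 2)
bond 1 |J2  (TF TF1: opposite of bond 0)
bond 3 |I1  (0-jn J2 has e-setter on 1)
bond 4 |R1  (0-jn J2 has e-setter on 1)

bond 0 stroke at TF1
bond 1 stroke at J2
bond 2 stroke at J1
bond 3 stroke at I1
bond 4 stroke at R1
bond 5 stroke at Sf1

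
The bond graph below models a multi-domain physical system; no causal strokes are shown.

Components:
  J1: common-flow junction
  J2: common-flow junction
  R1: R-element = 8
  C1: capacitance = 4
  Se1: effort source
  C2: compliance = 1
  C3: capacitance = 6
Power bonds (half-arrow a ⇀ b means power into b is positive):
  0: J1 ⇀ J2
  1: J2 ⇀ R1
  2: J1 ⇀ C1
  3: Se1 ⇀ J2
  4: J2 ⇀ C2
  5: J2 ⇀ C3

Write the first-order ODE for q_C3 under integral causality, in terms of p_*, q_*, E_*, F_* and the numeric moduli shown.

#3 →J2  (Se1: effort source, stroke at far end)
#2 →J1  (prefer integral on C1)
#0 →J2  (J1 needs exactly one f-in)
#4 →J2  (C2 integral (e out))
#5 →J2  (C3: C, integral causality)
#1 →R1  (J2 needs exactly one f-in)

dq_C3/dt = E_Se1/8 - q_C1/32 - q_C2/8 - q_C3/48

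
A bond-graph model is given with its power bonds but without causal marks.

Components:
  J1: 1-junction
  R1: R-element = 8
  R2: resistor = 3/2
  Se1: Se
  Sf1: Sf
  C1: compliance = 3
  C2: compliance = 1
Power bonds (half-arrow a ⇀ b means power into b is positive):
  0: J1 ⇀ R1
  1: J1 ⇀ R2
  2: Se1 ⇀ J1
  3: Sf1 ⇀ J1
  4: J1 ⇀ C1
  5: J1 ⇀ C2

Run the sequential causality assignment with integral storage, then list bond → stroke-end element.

β0 →J1
β1 →J1
β2 →J1
β3 →Sf1
β4 →J1
β5 →J1

bond 2 stroke at J1  (Se1 fixes effort; stroke away)
bond 3 stroke at Sf1  (Sf1: flow source, stroke at near end)
bond 0 stroke at J1  (J1: bond 3 brought flow, rest push out)
bond 1 stroke at J1  (1-jn J1 has f-setter on 3)
bond 4 stroke at J1  (common-f at J1 fixed by 3)
bond 5 stroke at J1  (J1 flow already set via bond 3)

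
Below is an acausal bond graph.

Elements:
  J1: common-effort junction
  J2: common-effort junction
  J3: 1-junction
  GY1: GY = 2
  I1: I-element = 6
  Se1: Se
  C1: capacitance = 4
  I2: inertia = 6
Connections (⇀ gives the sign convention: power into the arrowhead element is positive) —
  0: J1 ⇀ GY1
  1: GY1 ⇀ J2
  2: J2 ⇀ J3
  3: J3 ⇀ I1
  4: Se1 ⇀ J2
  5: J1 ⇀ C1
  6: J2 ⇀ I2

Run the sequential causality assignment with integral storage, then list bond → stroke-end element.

bond 0 stroke at GY1
bond 1 stroke at GY1
bond 2 stroke at J3
bond 3 stroke at I1
bond 4 stroke at J2
bond 5 stroke at J1
bond 6 stroke at I2

β4 →J2  (Se1: effort source, stroke at far end)
β1 →GY1  (0-jn J2 has e-setter on 4)
β2 →J3  (common-e at J2 fixed by 4)
β6 →I2  (0-jn J2 has e-setter on 4)
β3 →I1  (J3 needs exactly one f-in)
β0 →GY1  (GY1 both-in/both-out from 1)
β5 →J1  (only one effort-in slot at J1)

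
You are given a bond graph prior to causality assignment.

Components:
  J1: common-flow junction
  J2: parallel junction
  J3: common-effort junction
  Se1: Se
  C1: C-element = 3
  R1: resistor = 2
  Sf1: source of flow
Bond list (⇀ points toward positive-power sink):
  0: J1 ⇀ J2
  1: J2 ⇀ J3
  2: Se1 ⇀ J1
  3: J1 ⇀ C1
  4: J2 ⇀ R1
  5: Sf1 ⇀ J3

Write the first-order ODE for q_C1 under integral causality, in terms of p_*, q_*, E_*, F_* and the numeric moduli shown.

dq_C1/dt = E_Se1/2 - F_Sf1 - q_C1/6

#2 |J1  (Se1 fixes effort; stroke away)
#5 |Sf1  (Sf1: flow source, stroke at near end)
#1 |J3  (J3 needs exactly one e-in)
#3 |J1  (C1 outputs effort q/C1)
#0 |J2  (J1 needs exactly one f-in)
#4 |R1  (common-e at J2 fixed by 0)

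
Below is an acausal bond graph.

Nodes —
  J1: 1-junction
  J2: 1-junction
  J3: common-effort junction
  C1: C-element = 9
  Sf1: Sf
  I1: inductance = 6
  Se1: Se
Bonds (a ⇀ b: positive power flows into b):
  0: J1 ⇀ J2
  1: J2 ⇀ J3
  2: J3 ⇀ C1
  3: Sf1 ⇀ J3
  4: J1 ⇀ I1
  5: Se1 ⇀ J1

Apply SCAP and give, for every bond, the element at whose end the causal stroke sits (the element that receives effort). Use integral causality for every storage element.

#0 |J1
#1 |J2
#2 |J3
#3 |Sf1
#4 |I1
#5 |J1

#3 |Sf1  (Sf1 fixes flow; stroke at Sf1)
#5 |J1  (Se1 fixes effort; stroke away)
#2 |J3  (C1: C, integral causality)
#1 |J2  (J3 effort already set via bond 2)
#0 |J1  (J2 needs exactly one f-in)
#4 |I1  (only one flow-in slot at J1)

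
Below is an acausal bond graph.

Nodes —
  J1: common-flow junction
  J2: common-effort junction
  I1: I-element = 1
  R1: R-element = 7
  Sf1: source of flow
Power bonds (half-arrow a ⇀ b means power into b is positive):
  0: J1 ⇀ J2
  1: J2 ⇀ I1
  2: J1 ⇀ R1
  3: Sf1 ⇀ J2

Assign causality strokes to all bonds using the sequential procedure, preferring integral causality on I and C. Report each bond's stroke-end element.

β0 stroke→J2
β1 stroke→I1
β2 stroke→J1
β3 stroke→Sf1

#3 stroke at Sf1  (Sf1: flow source, stroke at near end)
#1 stroke at I1  (prefer integral on I1)
#0 stroke at J2  (closing 0-jn rule on J2)
#2 stroke at J1  (J1: bond 0 brought flow, rest push out)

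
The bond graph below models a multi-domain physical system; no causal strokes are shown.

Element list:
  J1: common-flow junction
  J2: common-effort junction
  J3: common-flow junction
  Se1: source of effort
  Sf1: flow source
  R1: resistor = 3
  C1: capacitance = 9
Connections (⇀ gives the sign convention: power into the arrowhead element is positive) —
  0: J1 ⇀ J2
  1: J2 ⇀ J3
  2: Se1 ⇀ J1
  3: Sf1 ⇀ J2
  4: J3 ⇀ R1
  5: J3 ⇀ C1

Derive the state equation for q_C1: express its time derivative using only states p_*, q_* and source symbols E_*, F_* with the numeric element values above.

b2 |J1  (Se1 fixes effort; stroke away)
b3 |Sf1  (source Sf1 imposes f)
b0 |J2  (J1: last free bond brings flow in)
b1 |J3  (0-jn J2 has e-setter on 0)
b5 |J3  (prefer integral on C1)
b4 |R1  (closing 1-jn rule on J3)

dq_C1/dt = E_Se1/3 - q_C1/27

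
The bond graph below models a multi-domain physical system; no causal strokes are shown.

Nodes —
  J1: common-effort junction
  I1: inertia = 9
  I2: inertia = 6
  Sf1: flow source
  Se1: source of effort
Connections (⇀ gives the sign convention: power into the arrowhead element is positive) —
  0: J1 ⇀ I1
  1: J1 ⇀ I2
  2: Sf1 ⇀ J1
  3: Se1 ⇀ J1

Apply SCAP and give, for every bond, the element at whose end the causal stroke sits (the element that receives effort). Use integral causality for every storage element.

#0 stroke at I1
#1 stroke at I2
#2 stroke at Sf1
#3 stroke at J1

#2 |Sf1  (Sf1 (Sf) sets flow on bond)
#3 |J1  (source Se1 imposes e)
#0 |I1  (J1 effort already set via bond 3)
#1 |I2  (J1: bond 3 brought effort, rest push out)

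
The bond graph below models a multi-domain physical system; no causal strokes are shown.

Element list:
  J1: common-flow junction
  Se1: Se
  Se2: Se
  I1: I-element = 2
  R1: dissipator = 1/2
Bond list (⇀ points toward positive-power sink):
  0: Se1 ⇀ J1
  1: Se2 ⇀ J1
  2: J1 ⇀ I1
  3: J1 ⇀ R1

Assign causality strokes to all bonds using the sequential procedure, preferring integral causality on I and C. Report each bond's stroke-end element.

β0 stroke at J1  (Se1 (Se) sets effort on bond)
β1 stroke at J1  (Se2: effort source, stroke at far end)
β2 stroke at I1  (I1: I, integral causality)
β3 stroke at J1  (1-jn J1 has f-setter on 2)

#0 →J1
#1 →J1
#2 →I1
#3 →J1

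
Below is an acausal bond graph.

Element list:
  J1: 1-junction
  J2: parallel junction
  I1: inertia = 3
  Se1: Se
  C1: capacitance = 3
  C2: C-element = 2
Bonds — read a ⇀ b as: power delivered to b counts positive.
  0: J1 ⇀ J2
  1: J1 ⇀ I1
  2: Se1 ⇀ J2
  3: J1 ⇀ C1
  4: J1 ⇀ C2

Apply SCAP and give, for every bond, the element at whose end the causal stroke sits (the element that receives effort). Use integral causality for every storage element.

β2 stroke at J2  (Se1 fixes effort; stroke away)
β0 stroke at J1  (J2 effort already set via bond 2)
β1 stroke at I1  (I1: I, integral causality)
β3 stroke at J1  (J1 flow already set via bond 1)
β4 stroke at J1  (J1: bond 1 brought flow, rest push out)

#0 stroke→J1
#1 stroke→I1
#2 stroke→J2
#3 stroke→J1
#4 stroke→J1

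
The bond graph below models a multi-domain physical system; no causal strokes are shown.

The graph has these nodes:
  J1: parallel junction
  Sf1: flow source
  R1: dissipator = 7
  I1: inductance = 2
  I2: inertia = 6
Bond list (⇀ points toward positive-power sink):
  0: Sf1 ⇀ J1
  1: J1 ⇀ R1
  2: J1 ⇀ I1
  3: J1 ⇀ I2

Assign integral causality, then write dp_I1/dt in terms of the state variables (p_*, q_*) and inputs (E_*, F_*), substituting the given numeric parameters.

b0 |Sf1  (source Sf1 imposes f)
b2 |I1  (I1 outputs flow p/I1)
b3 |I2  (I2 outputs flow p/I2)
b1 |J1  (closing 0-jn rule on J1)

dp_I1/dt = 7*F_Sf1 - 7*p_I1/2 - 7*p_I2/6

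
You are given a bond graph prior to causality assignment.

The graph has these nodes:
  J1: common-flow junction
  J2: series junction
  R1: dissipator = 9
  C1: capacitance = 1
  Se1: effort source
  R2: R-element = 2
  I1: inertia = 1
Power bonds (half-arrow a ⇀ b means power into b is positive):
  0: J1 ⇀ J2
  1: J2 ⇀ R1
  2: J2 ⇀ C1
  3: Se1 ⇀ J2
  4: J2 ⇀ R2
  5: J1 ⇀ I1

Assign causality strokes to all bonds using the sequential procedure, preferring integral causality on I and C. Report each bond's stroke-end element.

#0 stroke at J1
#1 stroke at J2
#2 stroke at J2
#3 stroke at J2
#4 stroke at J2
#5 stroke at I1

b3 stroke at J2  (source Se1 imposes e)
b2 stroke at J2  (prefer integral on C1)
b5 stroke at I1  (I1 outputs flow p/I1)
b0 stroke at J1  (J1 flow already set via bond 5)
b1 stroke at J2  (1-jn J2 has f-setter on 0)
b4 stroke at J2  (J2 flow already set via bond 0)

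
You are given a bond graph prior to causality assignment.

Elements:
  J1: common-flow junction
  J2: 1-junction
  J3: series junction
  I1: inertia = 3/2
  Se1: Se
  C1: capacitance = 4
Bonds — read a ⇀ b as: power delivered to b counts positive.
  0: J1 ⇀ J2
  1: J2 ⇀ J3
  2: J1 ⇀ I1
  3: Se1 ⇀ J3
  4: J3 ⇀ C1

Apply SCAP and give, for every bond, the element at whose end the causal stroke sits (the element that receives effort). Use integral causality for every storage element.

b0 stroke at J1
b1 stroke at J2
b2 stroke at I1
b3 stroke at J3
b4 stroke at J3

β3 →J3  (Se1: effort source, stroke at far end)
β2 →I1  (I1 outputs flow p/I1)
β0 →J1  (1-jn J1 has f-setter on 2)
β1 →J2  (J2 flow already set via bond 0)
β4 →J3  (1-jn J3 has f-setter on 1)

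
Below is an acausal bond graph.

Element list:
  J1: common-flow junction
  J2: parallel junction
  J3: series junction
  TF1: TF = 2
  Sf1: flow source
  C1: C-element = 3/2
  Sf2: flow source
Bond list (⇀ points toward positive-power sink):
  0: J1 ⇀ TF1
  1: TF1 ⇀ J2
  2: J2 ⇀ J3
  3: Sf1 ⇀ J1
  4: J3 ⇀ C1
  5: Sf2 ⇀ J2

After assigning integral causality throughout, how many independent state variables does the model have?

1  (C1 all integral)

β3 |Sf1  (Sf1 (Sf) sets flow on bond)
β5 |Sf2  (Sf2 (Sf) sets flow on bond)
β0 |J1  (1-jn J1 has f-setter on 3)
β1 |TF1  (TF1: transformer flips bond 0)
β2 |J2  (J2: last free bond brings effort in)
β4 |J3  (J3: bond 2 brought flow, rest push out)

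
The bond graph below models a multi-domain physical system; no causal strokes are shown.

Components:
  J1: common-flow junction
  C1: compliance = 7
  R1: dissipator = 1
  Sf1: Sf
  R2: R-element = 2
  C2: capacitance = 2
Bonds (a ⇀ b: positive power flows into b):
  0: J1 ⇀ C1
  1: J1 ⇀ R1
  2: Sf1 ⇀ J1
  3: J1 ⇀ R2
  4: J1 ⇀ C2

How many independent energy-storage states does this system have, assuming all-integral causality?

#2 →Sf1  (source Sf1 imposes f)
#0 →J1  (1-jn J1 has f-setter on 2)
#1 →J1  (1-jn J1 has f-setter on 2)
#3 →J1  (common-f at J1 fixed by 2)
#4 →J1  (J1: bond 2 brought flow, rest push out)

2  (C1, C2 all integral)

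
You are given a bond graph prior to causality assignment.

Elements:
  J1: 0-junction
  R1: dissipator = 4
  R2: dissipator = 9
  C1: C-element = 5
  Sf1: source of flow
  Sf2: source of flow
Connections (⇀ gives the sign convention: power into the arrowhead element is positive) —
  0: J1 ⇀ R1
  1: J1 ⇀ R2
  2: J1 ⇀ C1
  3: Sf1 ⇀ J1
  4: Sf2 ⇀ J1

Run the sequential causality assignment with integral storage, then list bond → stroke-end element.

β3 →Sf1  (Sf1: flow source, stroke at near end)
β4 →Sf2  (source Sf2 imposes f)
β2 →J1  (C1 integral (e out))
β0 →R1  (common-e at J1 fixed by 2)
β1 →R2  (common-e at J1 fixed by 2)

#0 stroke at R1
#1 stroke at R2
#2 stroke at J1
#3 stroke at Sf1
#4 stroke at Sf2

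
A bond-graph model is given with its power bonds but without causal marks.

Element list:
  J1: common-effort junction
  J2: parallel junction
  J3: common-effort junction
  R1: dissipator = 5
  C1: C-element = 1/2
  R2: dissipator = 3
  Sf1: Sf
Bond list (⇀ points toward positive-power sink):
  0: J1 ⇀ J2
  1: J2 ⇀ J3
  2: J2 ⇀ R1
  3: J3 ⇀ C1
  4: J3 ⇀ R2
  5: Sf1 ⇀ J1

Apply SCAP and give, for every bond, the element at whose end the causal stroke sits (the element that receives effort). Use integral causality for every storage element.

b5 stroke at Sf1  (Sf1 fixes flow; stroke at Sf1)
b0 stroke at J1  (J1 needs exactly one e-in)
b3 stroke at J3  (prefer integral on C1)
b1 stroke at J2  (0-jn J3 has e-setter on 3)
b4 stroke at R2  (J3: bond 3 brought effort, rest push out)
b2 stroke at R1  (J2: bond 1 brought effort, rest push out)

β0 →J1
β1 →J2
β2 →R1
β3 →J3
β4 →R2
β5 →Sf1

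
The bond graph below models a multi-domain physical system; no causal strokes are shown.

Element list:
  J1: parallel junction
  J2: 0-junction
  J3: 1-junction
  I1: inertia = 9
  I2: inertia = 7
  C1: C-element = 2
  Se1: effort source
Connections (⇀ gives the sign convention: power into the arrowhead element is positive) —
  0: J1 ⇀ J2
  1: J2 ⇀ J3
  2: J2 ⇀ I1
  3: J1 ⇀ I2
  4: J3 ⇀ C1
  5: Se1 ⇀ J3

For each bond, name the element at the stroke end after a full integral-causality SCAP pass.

#0 stroke at J1
#1 stroke at J2
#2 stroke at I1
#3 stroke at I2
#4 stroke at J3
#5 stroke at J3

#5 →J3  (Se1 (Se) sets effort on bond)
#2 →I1  (prefer integral on I1)
#3 →I2  (I2: I, integral causality)
#0 →J1  (J1: last free bond brings effort in)
#1 →J2  (closing 0-jn rule on J2)
#4 →J3  (common-f at J3 fixed by 1)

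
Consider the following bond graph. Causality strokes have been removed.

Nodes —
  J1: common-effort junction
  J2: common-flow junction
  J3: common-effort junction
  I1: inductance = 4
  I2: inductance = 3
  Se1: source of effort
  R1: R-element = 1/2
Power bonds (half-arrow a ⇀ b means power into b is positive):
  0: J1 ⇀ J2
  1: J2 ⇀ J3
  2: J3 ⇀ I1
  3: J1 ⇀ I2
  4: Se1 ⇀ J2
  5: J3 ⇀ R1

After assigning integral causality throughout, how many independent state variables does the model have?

2  (I1, I2 all integral)

β4 stroke→J2  (Se1: effort source, stroke at far end)
β2 stroke→I1  (I1 outputs flow p/I1)
β3 stroke→I2  (I2: I, integral causality)
β0 stroke→J1  (only one effort-in slot at J1)
β1 stroke→J2  (1-jn J2 has f-setter on 0)
β5 stroke→J3  (only one effort-in slot at J3)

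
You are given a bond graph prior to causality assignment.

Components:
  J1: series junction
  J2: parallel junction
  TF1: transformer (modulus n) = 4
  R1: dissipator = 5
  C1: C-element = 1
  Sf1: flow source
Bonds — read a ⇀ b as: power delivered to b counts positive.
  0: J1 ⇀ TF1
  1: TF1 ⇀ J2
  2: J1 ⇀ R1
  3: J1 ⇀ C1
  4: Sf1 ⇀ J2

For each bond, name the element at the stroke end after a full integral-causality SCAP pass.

b0 →TF1
b1 →J2
b2 →J1
b3 →J1
b4 →Sf1

#4 stroke→Sf1  (Sf1: flow source, stroke at near end)
#1 stroke→J2  (only one effort-in slot at J2)
#0 stroke→TF1  (TF1 one-in-one-out from 1)
#2 stroke→J1  (J1: bond 0 brought flow, rest push out)
#3 stroke→J1  (J1: bond 0 brought flow, rest push out)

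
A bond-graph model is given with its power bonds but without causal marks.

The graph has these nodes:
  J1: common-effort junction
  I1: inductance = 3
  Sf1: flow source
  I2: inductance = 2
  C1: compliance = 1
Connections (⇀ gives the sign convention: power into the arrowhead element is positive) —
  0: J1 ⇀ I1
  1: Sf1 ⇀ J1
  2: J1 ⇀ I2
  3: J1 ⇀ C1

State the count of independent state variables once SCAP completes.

b1 stroke at Sf1  (Sf1 (Sf) sets flow on bond)
b0 stroke at I1  (I1: I, integral causality)
b2 stroke at I2  (I2: I, integral causality)
b3 stroke at J1  (closing 0-jn rule on J1)

3  (C1, I1, I2 all integral)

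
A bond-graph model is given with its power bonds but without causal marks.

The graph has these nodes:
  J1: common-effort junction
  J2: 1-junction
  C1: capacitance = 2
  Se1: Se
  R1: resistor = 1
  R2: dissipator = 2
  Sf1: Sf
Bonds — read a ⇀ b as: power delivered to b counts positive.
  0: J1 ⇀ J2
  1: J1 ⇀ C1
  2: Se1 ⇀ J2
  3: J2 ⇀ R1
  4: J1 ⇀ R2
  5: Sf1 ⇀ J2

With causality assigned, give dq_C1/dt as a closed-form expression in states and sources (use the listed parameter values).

bond 2 |J2  (Se1 fixes effort; stroke away)
bond 5 |Sf1  (source Sf1 imposes f)
bond 0 |J2  (1-jn J2 has f-setter on 5)
bond 3 |J2  (1-jn J2 has f-setter on 5)
bond 1 |J1  (prefer integral on C1)
bond 4 |R2  (J1: bond 1 brought effort, rest push out)

dq_C1/dt = -F_Sf1 - q_C1/4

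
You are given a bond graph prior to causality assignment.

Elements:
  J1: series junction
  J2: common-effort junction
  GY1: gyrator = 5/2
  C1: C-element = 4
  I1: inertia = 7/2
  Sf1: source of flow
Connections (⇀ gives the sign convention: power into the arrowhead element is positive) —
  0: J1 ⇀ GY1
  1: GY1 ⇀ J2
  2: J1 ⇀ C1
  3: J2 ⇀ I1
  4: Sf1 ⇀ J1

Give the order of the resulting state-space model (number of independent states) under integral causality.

2  (C1, I1 all integral)

bond 4 stroke at Sf1  (source Sf1 imposes f)
bond 0 stroke at J1  (J1 flow already set via bond 4)
bond 2 stroke at J1  (common-f at J1 fixed by 4)
bond 1 stroke at J2  (GY1: gyrator matches bond 0)
bond 3 stroke at I1  (J2: bond 1 brought effort, rest push out)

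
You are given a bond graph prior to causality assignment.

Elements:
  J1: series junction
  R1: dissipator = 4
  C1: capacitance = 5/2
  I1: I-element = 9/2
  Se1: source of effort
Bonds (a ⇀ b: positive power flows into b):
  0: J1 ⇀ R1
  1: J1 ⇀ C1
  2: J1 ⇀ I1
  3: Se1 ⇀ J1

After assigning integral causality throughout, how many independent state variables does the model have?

#3 stroke at J1  (source Se1 imposes e)
#1 stroke at J1  (prefer integral on C1)
#2 stroke at I1  (I1 outputs flow p/I1)
#0 stroke at J1  (1-jn J1 has f-setter on 2)

2  (C1, I1 all integral)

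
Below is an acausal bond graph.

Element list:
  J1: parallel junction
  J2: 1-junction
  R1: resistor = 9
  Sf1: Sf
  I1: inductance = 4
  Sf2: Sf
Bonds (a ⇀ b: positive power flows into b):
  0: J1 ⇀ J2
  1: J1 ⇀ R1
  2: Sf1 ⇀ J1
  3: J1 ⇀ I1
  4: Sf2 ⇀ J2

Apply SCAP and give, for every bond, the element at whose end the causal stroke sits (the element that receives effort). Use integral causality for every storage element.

bond 2 |Sf1  (source Sf1 imposes f)
bond 4 |Sf2  (source Sf2 imposes f)
bond 0 |J2  (1-jn J2 has f-setter on 4)
bond 3 |I1  (prefer integral on I1)
bond 1 |J1  (J1: last free bond brings effort in)

b0 →J2
b1 →J1
b2 →Sf1
b3 →I1
b4 →Sf2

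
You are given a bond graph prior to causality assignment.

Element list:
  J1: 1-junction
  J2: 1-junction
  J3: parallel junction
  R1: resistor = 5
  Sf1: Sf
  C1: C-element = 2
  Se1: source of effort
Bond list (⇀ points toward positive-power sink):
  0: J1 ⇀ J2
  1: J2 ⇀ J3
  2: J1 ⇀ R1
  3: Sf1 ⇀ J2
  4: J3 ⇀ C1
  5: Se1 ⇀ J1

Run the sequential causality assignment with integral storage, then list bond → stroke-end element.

b3 stroke at Sf1  (source Sf1 imposes f)
b5 stroke at J1  (Se1 (Se) sets effort on bond)
b0 stroke at J2  (J2: bond 3 brought flow, rest push out)
b1 stroke at J2  (J2: bond 3 brought flow, rest push out)
b4 stroke at J3  (only one effort-in slot at J3)
b2 stroke at J1  (J1: bond 0 brought flow, rest push out)

#0 stroke→J2
#1 stroke→J2
#2 stroke→J1
#3 stroke→Sf1
#4 stroke→J3
#5 stroke→J1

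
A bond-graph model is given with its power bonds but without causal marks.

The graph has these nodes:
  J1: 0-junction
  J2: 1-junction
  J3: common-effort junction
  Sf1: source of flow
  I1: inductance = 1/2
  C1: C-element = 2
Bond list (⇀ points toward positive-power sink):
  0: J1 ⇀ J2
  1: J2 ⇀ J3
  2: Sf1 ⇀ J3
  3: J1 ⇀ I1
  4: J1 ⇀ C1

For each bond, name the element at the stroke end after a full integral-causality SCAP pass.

bond 2 stroke at Sf1  (Sf1 (Sf) sets flow on bond)
bond 1 stroke at J3  (only one effort-in slot at J3)
bond 0 stroke at J2  (common-f at J2 fixed by 1)
bond 3 stroke at I1  (prefer integral on I1)
bond 4 stroke at J1  (closing 0-jn rule on J1)

#0 stroke at J2
#1 stroke at J3
#2 stroke at Sf1
#3 stroke at I1
#4 stroke at J1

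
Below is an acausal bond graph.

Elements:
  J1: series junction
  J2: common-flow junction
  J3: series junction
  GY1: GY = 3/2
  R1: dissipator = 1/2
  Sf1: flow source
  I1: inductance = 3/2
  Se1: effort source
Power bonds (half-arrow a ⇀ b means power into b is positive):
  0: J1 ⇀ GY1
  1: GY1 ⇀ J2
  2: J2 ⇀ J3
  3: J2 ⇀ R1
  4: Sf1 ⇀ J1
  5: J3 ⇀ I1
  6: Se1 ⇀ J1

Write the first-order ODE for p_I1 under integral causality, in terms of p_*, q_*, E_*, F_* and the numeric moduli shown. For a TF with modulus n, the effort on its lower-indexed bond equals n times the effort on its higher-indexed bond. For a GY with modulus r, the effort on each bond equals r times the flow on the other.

β4 stroke→Sf1  (Sf1 (Sf) sets flow on bond)
β6 stroke→J1  (Se1: effort source, stroke at far end)
β0 stroke→J1  (1-jn J1 has f-setter on 4)
β1 stroke→J2  (through GY1, causality inverts; strokes same side of GY1)
β5 stroke→I1  (I1: I, integral causality)
β2 stroke→J3  (common-f at J3 fixed by 5)
β3 stroke→J2  (J2: bond 2 brought flow, rest push out)

dp_I1/dt = 3*F_Sf1/2 - p_I1/3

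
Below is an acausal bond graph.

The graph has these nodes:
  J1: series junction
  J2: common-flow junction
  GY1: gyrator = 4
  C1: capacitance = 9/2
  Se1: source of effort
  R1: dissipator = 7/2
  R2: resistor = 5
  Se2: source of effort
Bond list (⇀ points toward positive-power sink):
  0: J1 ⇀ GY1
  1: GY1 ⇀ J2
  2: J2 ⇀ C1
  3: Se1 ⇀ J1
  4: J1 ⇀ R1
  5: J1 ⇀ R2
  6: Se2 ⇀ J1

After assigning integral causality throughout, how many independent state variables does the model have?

1  (C1 all integral)

#3 →J1  (source Se1 imposes e)
#6 →J1  (source Se2 imposes e)
#2 →J2  (prefer integral on C1)
#1 →GY1  (J2: last free bond brings flow in)
#0 →GY1  (GY1: gyrator matches bond 1)
#4 →J1  (J1 flow already set via bond 0)
#5 →J1  (J1: bond 0 brought flow, rest push out)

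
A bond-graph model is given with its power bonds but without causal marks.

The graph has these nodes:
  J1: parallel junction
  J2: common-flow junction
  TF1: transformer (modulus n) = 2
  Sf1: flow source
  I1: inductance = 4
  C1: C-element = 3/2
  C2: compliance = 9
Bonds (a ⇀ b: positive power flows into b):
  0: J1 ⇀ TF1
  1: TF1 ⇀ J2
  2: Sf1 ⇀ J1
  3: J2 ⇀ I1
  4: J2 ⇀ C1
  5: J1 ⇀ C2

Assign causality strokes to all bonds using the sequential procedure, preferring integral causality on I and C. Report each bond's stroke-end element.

β2 stroke→Sf1  (Sf1 (Sf) sets flow on bond)
β3 stroke→I1  (I1: I, integral causality)
β1 stroke→J2  (common-f at J2 fixed by 3)
β4 stroke→J2  (J2: bond 3 brought flow, rest push out)
β0 stroke→TF1  (through TF1, causality passes straight; one stroke at TF1)
β5 stroke→J1  (only one effort-in slot at J1)

β0 →TF1
β1 →J2
β2 →Sf1
β3 →I1
β4 →J2
β5 →J1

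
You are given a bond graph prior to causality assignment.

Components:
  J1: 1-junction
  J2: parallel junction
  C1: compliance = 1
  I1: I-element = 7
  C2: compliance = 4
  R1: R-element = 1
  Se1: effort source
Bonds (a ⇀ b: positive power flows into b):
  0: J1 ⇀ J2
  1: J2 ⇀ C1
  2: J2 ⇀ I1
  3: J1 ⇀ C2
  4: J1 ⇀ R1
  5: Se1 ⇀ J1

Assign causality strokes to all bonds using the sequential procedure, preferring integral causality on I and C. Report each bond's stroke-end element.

b5 stroke→J1  (Se1 (Se) sets effort on bond)
b1 stroke→J2  (C1 integral (e out))
b0 stroke→J1  (0-jn J2 has e-setter on 1)
b2 stroke→I1  (0-jn J2 has e-setter on 1)
b3 stroke→J1  (C2 outputs effort q/C2)
b4 stroke→R1  (J1 needs exactly one f-in)

β0 stroke at J1
β1 stroke at J2
β2 stroke at I1
β3 stroke at J1
β4 stroke at R1
β5 stroke at J1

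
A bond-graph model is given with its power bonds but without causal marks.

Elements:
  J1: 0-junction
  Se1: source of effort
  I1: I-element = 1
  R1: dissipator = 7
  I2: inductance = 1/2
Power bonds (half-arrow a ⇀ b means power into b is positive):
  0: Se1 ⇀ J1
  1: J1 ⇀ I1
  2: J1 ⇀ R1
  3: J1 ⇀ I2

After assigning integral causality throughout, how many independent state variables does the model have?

2  (I1, I2 all integral)

bond 0 stroke→J1  (Se1 fixes effort; stroke away)
bond 1 stroke→I1  (0-jn J1 has e-setter on 0)
bond 2 stroke→R1  (J1: bond 0 brought effort, rest push out)
bond 3 stroke→I2  (J1: bond 0 brought effort, rest push out)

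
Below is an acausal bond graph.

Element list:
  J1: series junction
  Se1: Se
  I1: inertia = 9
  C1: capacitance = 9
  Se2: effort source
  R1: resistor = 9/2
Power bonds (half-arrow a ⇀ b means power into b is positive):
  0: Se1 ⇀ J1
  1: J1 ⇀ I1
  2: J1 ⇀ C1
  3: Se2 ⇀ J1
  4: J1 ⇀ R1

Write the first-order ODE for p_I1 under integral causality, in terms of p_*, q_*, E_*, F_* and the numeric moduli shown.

β0 stroke→J1  (Se1 fixes effort; stroke away)
β3 stroke→J1  (source Se2 imposes e)
β1 stroke→I1  (prefer integral on I1)
β2 stroke→J1  (common-f at J1 fixed by 1)
β4 stroke→J1  (1-jn J1 has f-setter on 1)

dp_I1/dt = E_Se1 + E_Se2 - p_I1/2 - q_C1/9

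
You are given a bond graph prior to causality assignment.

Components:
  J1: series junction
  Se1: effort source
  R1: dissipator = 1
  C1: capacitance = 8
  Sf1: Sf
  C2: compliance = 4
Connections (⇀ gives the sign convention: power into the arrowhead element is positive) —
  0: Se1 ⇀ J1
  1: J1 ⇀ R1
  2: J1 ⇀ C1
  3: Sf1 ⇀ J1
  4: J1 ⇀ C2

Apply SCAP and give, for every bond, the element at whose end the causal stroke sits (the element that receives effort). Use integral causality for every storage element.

b0 stroke at J1  (Se1 fixes effort; stroke away)
b3 stroke at Sf1  (Sf1: flow source, stroke at near end)
b1 stroke at J1  (J1: bond 3 brought flow, rest push out)
b2 stroke at J1  (J1: bond 3 brought flow, rest push out)
b4 stroke at J1  (J1 flow already set via bond 3)

β0 |J1
β1 |J1
β2 |J1
β3 |Sf1
β4 |J1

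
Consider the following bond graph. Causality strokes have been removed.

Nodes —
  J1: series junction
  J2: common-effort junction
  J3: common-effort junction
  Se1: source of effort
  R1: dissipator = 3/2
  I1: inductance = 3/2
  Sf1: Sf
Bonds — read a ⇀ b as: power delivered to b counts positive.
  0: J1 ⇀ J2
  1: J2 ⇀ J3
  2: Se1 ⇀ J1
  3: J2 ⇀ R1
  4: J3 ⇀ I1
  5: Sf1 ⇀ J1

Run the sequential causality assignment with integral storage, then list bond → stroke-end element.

β0 stroke→J1
β1 stroke→J3
β2 stroke→J1
β3 stroke→J2
β4 stroke→I1
β5 stroke→Sf1

b2 →J1  (Se1: effort source, stroke at far end)
b5 →Sf1  (Sf1 fixes flow; stroke at Sf1)
b0 →J1  (1-jn J1 has f-setter on 5)
b4 →I1  (I1 outputs flow p/I1)
b1 →J3  (J3 needs exactly one e-in)
b3 →J2  (J2 needs exactly one e-in)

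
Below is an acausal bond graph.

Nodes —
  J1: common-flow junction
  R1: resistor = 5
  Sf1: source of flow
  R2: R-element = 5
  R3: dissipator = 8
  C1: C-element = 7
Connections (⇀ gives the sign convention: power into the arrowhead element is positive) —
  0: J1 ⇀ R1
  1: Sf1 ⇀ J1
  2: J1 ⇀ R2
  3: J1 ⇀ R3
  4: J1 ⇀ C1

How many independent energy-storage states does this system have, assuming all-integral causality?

1  (C1 all integral)

bond 1 →Sf1  (Sf1: flow source, stroke at near end)
bond 0 →J1  (1-jn J1 has f-setter on 1)
bond 2 →J1  (J1 flow already set via bond 1)
bond 3 →J1  (J1 flow already set via bond 1)
bond 4 →J1  (1-jn J1 has f-setter on 1)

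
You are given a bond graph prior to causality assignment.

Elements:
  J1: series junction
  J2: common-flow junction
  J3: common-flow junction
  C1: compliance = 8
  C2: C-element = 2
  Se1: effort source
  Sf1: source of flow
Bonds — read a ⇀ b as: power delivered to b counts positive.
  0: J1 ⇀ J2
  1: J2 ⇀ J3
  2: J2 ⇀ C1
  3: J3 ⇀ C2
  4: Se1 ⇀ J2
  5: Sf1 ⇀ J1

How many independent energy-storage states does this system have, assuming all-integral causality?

#4 →J2  (source Se1 imposes e)
#5 →Sf1  (Sf1 (Sf) sets flow on bond)
#0 →J1  (J1 flow already set via bond 5)
#1 →J2  (J2: bond 0 brought flow, rest push out)
#2 →J2  (J2 flow already set via bond 0)
#3 →J3  (1-jn J3 has f-setter on 1)

2  (C1, C2 all integral)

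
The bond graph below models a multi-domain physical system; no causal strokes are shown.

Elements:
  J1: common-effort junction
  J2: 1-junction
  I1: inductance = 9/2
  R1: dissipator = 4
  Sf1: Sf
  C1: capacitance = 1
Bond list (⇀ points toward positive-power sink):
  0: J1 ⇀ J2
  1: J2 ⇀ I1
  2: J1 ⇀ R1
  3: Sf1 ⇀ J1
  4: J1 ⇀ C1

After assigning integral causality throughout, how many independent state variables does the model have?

bond 3 →Sf1  (Sf1 fixes flow; stroke at Sf1)
bond 1 →I1  (I1 integral (f out))
bond 0 →J2  (1-jn J2 has f-setter on 1)
bond 4 →J1  (C1: C, integral causality)
bond 2 →R1  (common-e at J1 fixed by 4)

2  (C1, I1 all integral)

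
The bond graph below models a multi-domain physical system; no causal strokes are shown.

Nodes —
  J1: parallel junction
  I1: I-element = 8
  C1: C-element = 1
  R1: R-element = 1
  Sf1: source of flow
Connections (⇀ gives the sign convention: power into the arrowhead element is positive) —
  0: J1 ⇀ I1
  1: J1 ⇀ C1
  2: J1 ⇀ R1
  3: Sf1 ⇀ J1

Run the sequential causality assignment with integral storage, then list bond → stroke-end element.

bond 0 |I1
bond 1 |J1
bond 2 |R1
bond 3 |Sf1

b3 |Sf1  (source Sf1 imposes f)
b0 |I1  (I1 integral (f out))
b1 |J1  (prefer integral on C1)
b2 |R1  (J1 effort already set via bond 1)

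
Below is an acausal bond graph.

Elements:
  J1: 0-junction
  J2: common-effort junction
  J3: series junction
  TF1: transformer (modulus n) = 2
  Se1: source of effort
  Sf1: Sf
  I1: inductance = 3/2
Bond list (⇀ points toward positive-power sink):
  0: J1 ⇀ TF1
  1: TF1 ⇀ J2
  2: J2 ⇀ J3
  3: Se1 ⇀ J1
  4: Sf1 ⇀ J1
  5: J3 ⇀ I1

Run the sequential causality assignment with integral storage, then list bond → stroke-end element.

#3 |J1  (Se1: effort source, stroke at far end)
#4 |Sf1  (Sf1: flow source, stroke at near end)
#0 |TF1  (J1: bond 3 brought effort, rest push out)
#1 |J2  (TF TF1: opposite of bond 0)
#2 |J3  (common-e at J2 fixed by 1)
#5 |I1  (J3: last free bond brings flow in)

β0 →TF1
β1 →J2
β2 →J3
β3 →J1
β4 →Sf1
β5 →I1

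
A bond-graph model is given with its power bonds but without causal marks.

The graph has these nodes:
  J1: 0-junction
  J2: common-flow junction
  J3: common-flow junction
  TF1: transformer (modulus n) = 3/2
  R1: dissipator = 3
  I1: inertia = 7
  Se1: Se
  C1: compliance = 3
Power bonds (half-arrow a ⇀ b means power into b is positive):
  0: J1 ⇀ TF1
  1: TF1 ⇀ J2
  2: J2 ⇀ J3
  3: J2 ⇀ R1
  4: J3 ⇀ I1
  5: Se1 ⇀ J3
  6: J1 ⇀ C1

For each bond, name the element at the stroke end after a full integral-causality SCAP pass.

b5 stroke→J3  (Se1 fixes effort; stroke away)
b4 stroke→I1  (I1: I, integral causality)
b2 stroke→J3  (J3: bond 4 brought flow, rest push out)
b1 stroke→J2  (1-jn J2 has f-setter on 2)
b3 stroke→J2  (common-f at J2 fixed by 2)
b0 stroke→TF1  (TF TF1: opposite of bond 1)
b6 stroke→J1  (closing 0-jn rule on J1)

β0 stroke→TF1
β1 stroke→J2
β2 stroke→J3
β3 stroke→J2
β4 stroke→I1
β5 stroke→J3
β6 stroke→J1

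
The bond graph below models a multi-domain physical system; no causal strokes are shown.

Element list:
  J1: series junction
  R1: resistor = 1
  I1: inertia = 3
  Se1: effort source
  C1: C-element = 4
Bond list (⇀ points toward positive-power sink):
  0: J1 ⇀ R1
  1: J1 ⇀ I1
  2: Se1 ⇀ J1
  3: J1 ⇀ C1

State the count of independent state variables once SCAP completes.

bond 2 stroke at J1  (Se1 fixes effort; stroke away)
bond 1 stroke at I1  (I1 outputs flow p/I1)
bond 0 stroke at J1  (J1: bond 1 brought flow, rest push out)
bond 3 stroke at J1  (J1 flow already set via bond 1)

2  (C1, I1 all integral)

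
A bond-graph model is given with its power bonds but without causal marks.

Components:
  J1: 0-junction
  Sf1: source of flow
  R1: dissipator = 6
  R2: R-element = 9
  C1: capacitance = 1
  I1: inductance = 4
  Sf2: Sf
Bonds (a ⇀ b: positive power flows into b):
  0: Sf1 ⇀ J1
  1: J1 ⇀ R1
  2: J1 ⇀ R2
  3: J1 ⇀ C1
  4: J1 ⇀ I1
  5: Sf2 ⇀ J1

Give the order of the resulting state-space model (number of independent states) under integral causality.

#0 |Sf1  (Sf1: flow source, stroke at near end)
#5 |Sf2  (Sf2: flow source, stroke at near end)
#3 |J1  (prefer integral on C1)
#1 |R1  (0-jn J1 has e-setter on 3)
#2 |R2  (0-jn J1 has e-setter on 3)
#4 |I1  (common-e at J1 fixed by 3)

2  (C1, I1 all integral)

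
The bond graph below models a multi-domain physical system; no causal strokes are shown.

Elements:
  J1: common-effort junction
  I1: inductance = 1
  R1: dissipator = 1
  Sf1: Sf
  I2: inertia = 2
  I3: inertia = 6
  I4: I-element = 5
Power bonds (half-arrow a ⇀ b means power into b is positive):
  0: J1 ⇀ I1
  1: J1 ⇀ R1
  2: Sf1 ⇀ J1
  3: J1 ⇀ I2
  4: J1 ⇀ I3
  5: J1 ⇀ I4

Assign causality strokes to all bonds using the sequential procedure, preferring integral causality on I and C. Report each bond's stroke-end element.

b0 stroke at I1
b1 stroke at J1
b2 stroke at Sf1
b3 stroke at I2
b4 stroke at I3
b5 stroke at I4

bond 2 →Sf1  (Sf1 fixes flow; stroke at Sf1)
bond 0 →I1  (I1 outputs flow p/I1)
bond 3 →I2  (I2 integral (f out))
bond 4 →I3  (I3: I, integral causality)
bond 5 →I4  (prefer integral on I4)
bond 1 →J1  (closing 0-jn rule on J1)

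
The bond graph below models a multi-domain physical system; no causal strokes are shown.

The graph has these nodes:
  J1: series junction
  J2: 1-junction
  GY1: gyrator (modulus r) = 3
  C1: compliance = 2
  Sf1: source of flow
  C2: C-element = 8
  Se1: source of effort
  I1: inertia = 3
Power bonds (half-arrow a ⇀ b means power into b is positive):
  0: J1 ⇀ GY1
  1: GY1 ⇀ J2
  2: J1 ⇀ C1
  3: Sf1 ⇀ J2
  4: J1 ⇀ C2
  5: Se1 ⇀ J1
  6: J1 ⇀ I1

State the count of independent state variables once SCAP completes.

3  (C1, C2, I1 all integral)

β3 |Sf1  (Sf1 fixes flow; stroke at Sf1)
β5 |J1  (source Se1 imposes e)
β1 |J2  (common-f at J2 fixed by 3)
β0 |J1  (GY GY1: same side as bond 1)
β2 |J1  (C1: C, integral causality)
β4 |J1  (prefer integral on C2)
β6 |I1  (only one flow-in slot at J1)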